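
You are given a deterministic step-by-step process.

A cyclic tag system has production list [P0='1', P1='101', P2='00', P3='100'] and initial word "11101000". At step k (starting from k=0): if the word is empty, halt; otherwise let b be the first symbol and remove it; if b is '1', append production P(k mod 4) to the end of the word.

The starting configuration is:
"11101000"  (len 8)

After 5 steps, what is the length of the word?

t=0: "11101000"  (len 8)
t=1: "11010001"  (len 8)
t=2: "1010001101"  (len 10)
t=3: "01000110100"  (len 11)
t=4: "1000110100"  (len 10)
t=5: "0001101001"  (len 10)

10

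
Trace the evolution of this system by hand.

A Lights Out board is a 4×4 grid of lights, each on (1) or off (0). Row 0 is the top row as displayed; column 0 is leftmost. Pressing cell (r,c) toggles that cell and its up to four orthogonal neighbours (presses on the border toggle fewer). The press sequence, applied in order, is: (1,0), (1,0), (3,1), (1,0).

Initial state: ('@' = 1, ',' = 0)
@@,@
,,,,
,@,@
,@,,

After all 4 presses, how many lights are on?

8

step 0: @@,@
,,,,
,@,@
,@,,
step 1: ,@,@
@@,,
@@,@
,@,,
step 2: @@,@
,,,,
,@,@
,@,,
step 3: @@,@
,,,,
,,,@
@,@,
step 4: ,@,@
@@,,
@,,@
@,@,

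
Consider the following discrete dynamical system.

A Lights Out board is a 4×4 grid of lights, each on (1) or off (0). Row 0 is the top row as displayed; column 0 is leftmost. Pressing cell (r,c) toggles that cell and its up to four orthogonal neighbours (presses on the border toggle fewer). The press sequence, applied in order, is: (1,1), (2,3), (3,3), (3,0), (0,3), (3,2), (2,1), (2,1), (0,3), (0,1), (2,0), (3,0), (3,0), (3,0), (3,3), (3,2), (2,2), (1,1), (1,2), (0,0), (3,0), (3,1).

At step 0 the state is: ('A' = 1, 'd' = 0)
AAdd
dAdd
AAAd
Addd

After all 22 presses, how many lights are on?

5

[0] AAdd
dAdd
AAAd
Addd
[1] Addd
AdAd
AdAd
Addd
[2] Addd
AdAA
AddA
AddA
[3] Addd
AdAA
Addd
AdAd
[4] Addd
AdAA
dddd
dAAd
[5] AdAA
AdAd
dddd
dAAd
[6] AdAA
AdAd
ddAd
dddA
[7] AdAA
AAAd
AAdd
dAdA
[8] AdAA
AdAd
ddAd
dddA
[9] Addd
AdAA
ddAd
dddA
[10] dAAd
AAAA
ddAd
dddA
[11] dAAd
dAAA
AAAd
AddA
[12] dAAd
dAAA
dAAd
dAdA
[13] dAAd
dAAA
AAAd
AddA
[14] dAAd
dAAA
dAAd
dAdA
[15] dAAd
dAAA
dAAA
dAAd
[16] dAAd
dAAA
dAdA
dddA
[17] dAAd
dAdA
ddAd
ddAA
[18] ddAd
AdAA
dAAd
ddAA
[19] dddd
AAdd
dAdd
ddAA
[20] AAdd
dAdd
dAdd
ddAA
[21] AAdd
dAdd
AAdd
AAAA
[22] AAdd
dAdd
Addd
dddA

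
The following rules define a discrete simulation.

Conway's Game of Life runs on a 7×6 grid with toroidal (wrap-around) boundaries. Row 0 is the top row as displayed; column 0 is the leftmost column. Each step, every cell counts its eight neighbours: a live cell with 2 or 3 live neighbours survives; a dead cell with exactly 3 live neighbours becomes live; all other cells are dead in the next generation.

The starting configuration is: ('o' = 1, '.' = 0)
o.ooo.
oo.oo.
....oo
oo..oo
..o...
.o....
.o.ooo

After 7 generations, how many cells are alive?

gen 0: o.ooo.
oo.oo.
....oo
oo..oo
..o...
.o....
.o.ooo
gen 1: ......
oo....
..o...
oo.oo.
..o..o
oo.oo.
.o...o
gen 2: .o....
.o....
..oo.o
oo.ooo
......
.o.oo.
.oo.oo
gen 3: .o....
oo....
...o.o
oo.o.o
.o....
oo.ooo
.o..oo
gen 4: .oo..o
ooo...
.....o
.o...o
...o..
.o.o..
.o.o..
gen 5: ...o..
..o..o
..o..o
o...o.
o...o.
...oo.
.o.oo.
gen 6: ...o..
..ooo.
oo.ooo
oo.oo.
....o.
..o...
......
gen 7: ..ooo.
oo....
......
.o....
.oo.oo
......
......

10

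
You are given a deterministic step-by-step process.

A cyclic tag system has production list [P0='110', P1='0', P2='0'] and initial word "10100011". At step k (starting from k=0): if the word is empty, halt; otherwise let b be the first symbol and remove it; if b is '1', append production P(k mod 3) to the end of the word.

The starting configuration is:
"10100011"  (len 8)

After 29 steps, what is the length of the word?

5

gen 0: "10100011"  (len 8)
gen 1: "0100011110"  (len 10)
gen 2: "100011110"  (len 9)
gen 3: "000111100"  (len 9)
gen 4: "00111100"  (len 8)
gen 5: "0111100"  (len 7)
gen 6: "111100"  (len 6)
gen 7: "11100110"  (len 8)
gen 8: "11001100"  (len 8)
gen 9: "10011000"  (len 8)
gen 10: "0011000110"  (len 10)
gen 11: "011000110"  (len 9)
gen 12: "11000110"  (len 8)
gen 13: "1000110110"  (len 10)
gen 14: "0001101100"  (len 10)
gen 15: "001101100"  (len 9)
gen 16: "01101100"  (len 8)
gen 17: "1101100"  (len 7)
gen 18: "1011000"  (len 7)
gen 19: "011000110"  (len 9)
gen 20: "11000110"  (len 8)
gen 21: "10001100"  (len 8)
gen 22: "0001100110"  (len 10)
gen 23: "001100110"  (len 9)
gen 24: "01100110"  (len 8)
gen 25: "1100110"  (len 7)
gen 26: "1001100"  (len 7)
gen 27: "0011000"  (len 7)
gen 28: "011000"  (len 6)
gen 29: "11000"  (len 5)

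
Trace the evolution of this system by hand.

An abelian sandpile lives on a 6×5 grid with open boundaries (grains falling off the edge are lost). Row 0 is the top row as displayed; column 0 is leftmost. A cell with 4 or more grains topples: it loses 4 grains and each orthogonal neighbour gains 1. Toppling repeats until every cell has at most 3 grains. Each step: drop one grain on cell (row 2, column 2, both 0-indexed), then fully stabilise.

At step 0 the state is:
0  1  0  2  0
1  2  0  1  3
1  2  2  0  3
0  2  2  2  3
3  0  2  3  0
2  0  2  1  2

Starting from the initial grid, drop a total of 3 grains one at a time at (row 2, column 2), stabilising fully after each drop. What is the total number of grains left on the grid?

t=0: 0  1  0  2  0
1  2  0  1  3
1  2  2  0  3
0  2  2  2  3
3  0  2  3  0
2  0  2  1  2
t=1: 0  1  0  2  0
1  2  0  1  3
1  2  3  0  3
0  2  2  2  3
3  0  2  3  0
2  0  2  1  2
t=2: 0  1  0  2  0
1  2  1  1  3
1  3  0  1  3
0  2  3  2  3
3  0  2  3  0
2  0  2  1  2
t=3: 0  1  0  2  0
1  2  1  1  3
1  3  1  1  3
0  2  3  2  3
3  0  2  3  0
2  0  2  1  2

45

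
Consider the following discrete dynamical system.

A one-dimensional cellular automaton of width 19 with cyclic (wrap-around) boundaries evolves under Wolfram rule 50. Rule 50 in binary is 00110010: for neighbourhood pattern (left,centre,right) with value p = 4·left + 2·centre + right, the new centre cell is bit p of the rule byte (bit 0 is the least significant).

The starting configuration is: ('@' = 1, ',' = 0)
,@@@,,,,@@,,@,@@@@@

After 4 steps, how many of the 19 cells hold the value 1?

gen 0: ,@@@,,,,@@,,@,@@@@@
gen 1: @,,,@,,@,,@@,@,,,,,
gen 2: ,@,@,@@,@@,,@,@,,,@
gen 3: @,@,@,,@,,@@,@,@,@,
gen 4: ,@,@,@@,@@,,@,@,@,@

10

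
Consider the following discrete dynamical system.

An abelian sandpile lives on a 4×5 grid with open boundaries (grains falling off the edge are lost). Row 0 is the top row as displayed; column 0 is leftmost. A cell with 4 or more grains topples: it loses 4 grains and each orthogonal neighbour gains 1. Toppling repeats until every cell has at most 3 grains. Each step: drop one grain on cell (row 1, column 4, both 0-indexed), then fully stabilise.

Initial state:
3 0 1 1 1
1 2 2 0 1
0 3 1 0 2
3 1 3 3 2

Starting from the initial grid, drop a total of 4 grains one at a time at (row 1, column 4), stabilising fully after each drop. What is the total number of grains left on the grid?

33

step 0: 3 0 1 1 1
1 2 2 0 1
0 3 1 0 2
3 1 3 3 2
step 1: 3 0 1 1 1
1 2 2 0 2
0 3 1 0 2
3 1 3 3 2
step 2: 3 0 1 1 1
1 2 2 0 3
0 3 1 0 2
3 1 3 3 2
step 3: 3 0 1 1 2
1 2 2 1 0
0 3 1 0 3
3 1 3 3 2
step 4: 3 0 1 1 2
1 2 2 1 1
0 3 1 0 3
3 1 3 3 2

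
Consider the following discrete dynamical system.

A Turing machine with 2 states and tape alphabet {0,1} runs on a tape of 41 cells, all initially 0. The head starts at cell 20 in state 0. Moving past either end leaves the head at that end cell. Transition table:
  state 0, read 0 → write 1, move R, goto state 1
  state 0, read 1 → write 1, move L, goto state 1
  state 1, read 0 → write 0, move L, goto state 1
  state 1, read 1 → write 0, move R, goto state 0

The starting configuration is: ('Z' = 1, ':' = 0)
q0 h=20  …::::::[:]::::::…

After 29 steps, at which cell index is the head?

29

0) q0 h=20  …::::::[:]::::::…
1) q1 h=21  …:::::Z[:]::::::…
2) q1 h=20  …::::::[Z]::::::…
3) q0 h=21  …::::::[:]::::::…
4) q1 h=22  …:::::Z[:]::::::…
5) q1 h=21  …::::::[Z]::::::…
6) q0 h=22  …::::::[:]::::::…
7) q1 h=23  …:::::Z[:]::::::…
8) q1 h=22  …::::::[Z]::::::…
9) q0 h=23  …::::::[:]::::::…
10) q1 h=24  …:::::Z[:]::::::…
11) q1 h=23  …::::::[Z]::::::…
12) q0 h=24  …::::::[:]::::::…
13) q1 h=25  …:::::Z[:]::::::…
14) q1 h=24  …::::::[Z]::::::…
15) q0 h=25  …::::::[:]::::::…
16) q1 h=26  …:::::Z[:]::::::…
17) q1 h=25  …::::::[Z]::::::…
18) q0 h=26  …::::::[:]::::::…
19) q1 h=27  …:::::Z[:]::::::…
20) q1 h=26  …::::::[Z]::::::…
21) q0 h=27  …::::::[:]::::::…
22) q1 h=28  …:::::Z[:]::::::…
23) q1 h=27  …::::::[Z]::::::…
24) q0 h=28  …::::::[:]::::::…
25) q1 h=29  …:::::Z[:]::::::…
26) q1 h=28  …::::::[Z]::::::…
27) q0 h=29  …::::::[:]::::::…
28) q1 h=30  …:::::Z[:]::::::…
29) q1 h=29  …::::::[Z]::::::…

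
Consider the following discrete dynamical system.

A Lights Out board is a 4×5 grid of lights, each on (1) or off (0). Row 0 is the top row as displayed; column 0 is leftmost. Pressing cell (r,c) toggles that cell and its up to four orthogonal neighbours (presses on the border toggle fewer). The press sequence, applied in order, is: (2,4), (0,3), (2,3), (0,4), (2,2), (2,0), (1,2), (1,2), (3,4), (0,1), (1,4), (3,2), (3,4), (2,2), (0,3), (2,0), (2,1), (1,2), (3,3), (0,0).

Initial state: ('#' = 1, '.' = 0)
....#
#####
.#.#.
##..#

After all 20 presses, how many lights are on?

8

step 0: ....#
#####
.#.#.
##..#
step 1: ....#
####.
.#..#
##...
step 2: ..##.
###..
.#..#
##...
step 3: ..##.
####.
.###.
##.#.
step 4: ..#.#
#####
.###.
##.#.
step 5: ..#.#
##.##
.....
####.
step 6: ..#.#
.#.##
##...
.###.
step 7: ....#
..#.#
###..
.###.
step 8: ..#.#
.#.##
##...
.###.
step 9: ..#.#
.#.##
##..#
.##.#
step 10: ##..#
...##
##..#
.##.#
step 11: ##...
.....
##...
.##.#
step 12: ##...
.....
###..
...##
step 13: ##...
.....
###.#
.....
step 14: ##...
..#..
#..##
..#..
step 15: #####
..##.
#..##
..#..
step 16: #####
#.##.
.#.##
#.#..
step 17: #####
####.
#.###
###..
step 18: ##.##
#....
#..##
###..
step 19: ##.##
#....
#...#
##.##
step 20: ...##
.....
#...#
##.##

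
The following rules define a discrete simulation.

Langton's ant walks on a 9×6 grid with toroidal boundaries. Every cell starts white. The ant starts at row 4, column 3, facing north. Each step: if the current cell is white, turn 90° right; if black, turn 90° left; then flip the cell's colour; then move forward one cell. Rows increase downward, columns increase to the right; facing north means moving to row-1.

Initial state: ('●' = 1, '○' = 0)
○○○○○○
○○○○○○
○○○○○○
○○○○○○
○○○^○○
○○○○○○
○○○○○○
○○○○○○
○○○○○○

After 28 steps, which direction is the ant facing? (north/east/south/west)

step 0: ○○○○○○
○○○○○○
○○○○○○
○○○○○○
○○○^○○
○○○○○○
○○○○○○
○○○○○○
○○○○○○
step 1: ○○○○○○
○○○○○○
○○○○○○
○○○○○○
○○○●>○
○○○○○○
○○○○○○
○○○○○○
○○○○○○
step 2: ○○○○○○
○○○○○○
○○○○○○
○○○○○○
○○○●●○
○○○○v○
○○○○○○
○○○○○○
○○○○○○
step 3: ○○○○○○
○○○○○○
○○○○○○
○○○○○○
○○○●●○
○○○<●○
○○○○○○
○○○○○○
○○○○○○
step 4: ○○○○○○
○○○○○○
○○○○○○
○○○○○○
○○○^●○
○○○●●○
○○○○○○
○○○○○○
○○○○○○
step 5: ○○○○○○
○○○○○○
○○○○○○
○○○○○○
○○<○●○
○○○●●○
○○○○○○
○○○○○○
○○○○○○
step 6: ○○○○○○
○○○○○○
○○○○○○
○○^○○○
○○●○●○
○○○●●○
○○○○○○
○○○○○○
○○○○○○
step 7: ○○○○○○
○○○○○○
○○○○○○
○○●>○○
○○●○●○
○○○●●○
○○○○○○
○○○○○○
○○○○○○
step 8: ○○○○○○
○○○○○○
○○○○○○
○○●●○○
○○●v●○
○○○●●○
○○○○○○
○○○○○○
○○○○○○
step 9: ○○○○○○
○○○○○○
○○○○○○
○○●●○○
○○<●●○
○○○●●○
○○○○○○
○○○○○○
○○○○○○
step 10: ○○○○○○
○○○○○○
○○○○○○
○○●●○○
○○○●●○
○○v●●○
○○○○○○
○○○○○○
○○○○○○
step 11: ○○○○○○
○○○○○○
○○○○○○
○○●●○○
○○○●●○
○<●●●○
○○○○○○
○○○○○○
○○○○○○
step 12: ○○○○○○
○○○○○○
○○○○○○
○○●●○○
○^○●●○
○●●●●○
○○○○○○
○○○○○○
○○○○○○
step 13: ○○○○○○
○○○○○○
○○○○○○
○○●●○○
○●>●●○
○●●●●○
○○○○○○
○○○○○○
○○○○○○
step 14: ○○○○○○
○○○○○○
○○○○○○
○○●●○○
○●●●●○
○●v●●○
○○○○○○
○○○○○○
○○○○○○
step 15: ○○○○○○
○○○○○○
○○○○○○
○○●●○○
○●●●●○
○●○>●○
○○○○○○
○○○○○○
○○○○○○
step 16: ○○○○○○
○○○○○○
○○○○○○
○○●●○○
○●●^●○
○●○○●○
○○○○○○
○○○○○○
○○○○○○
step 17: ○○○○○○
○○○○○○
○○○○○○
○○●●○○
○●<○●○
○●○○●○
○○○○○○
○○○○○○
○○○○○○
step 18: ○○○○○○
○○○○○○
○○○○○○
○○●●○○
○●○○●○
○●v○●○
○○○○○○
○○○○○○
○○○○○○
step 19: ○○○○○○
○○○○○○
○○○○○○
○○●●○○
○●○○●○
○<●○●○
○○○○○○
○○○○○○
○○○○○○
step 20: ○○○○○○
○○○○○○
○○○○○○
○○●●○○
○●○○●○
○○●○●○
○v○○○○
○○○○○○
○○○○○○
step 21: ○○○○○○
○○○○○○
○○○○○○
○○●●○○
○●○○●○
○○●○●○
<●○○○○
○○○○○○
○○○○○○
step 22: ○○○○○○
○○○○○○
○○○○○○
○○●●○○
○●○○●○
^○●○●○
●●○○○○
○○○○○○
○○○○○○
step 23: ○○○○○○
○○○○○○
○○○○○○
○○●●○○
○●○○●○
●>●○●○
●●○○○○
○○○○○○
○○○○○○
step 24: ○○○○○○
○○○○○○
○○○○○○
○○●●○○
○●○○●○
●●●○●○
●v○○○○
○○○○○○
○○○○○○
step 25: ○○○○○○
○○○○○○
○○○○○○
○○●●○○
○●○○●○
●●●○●○
●○>○○○
○○○○○○
○○○○○○
step 26: ○○○○○○
○○○○○○
○○○○○○
○○●●○○
○●○○●○
●●●○●○
●○●○○○
○○v○○○
○○○○○○
step 27: ○○○○○○
○○○○○○
○○○○○○
○○●●○○
○●○○●○
●●●○●○
●○●○○○
○<●○○○
○○○○○○
step 28: ○○○○○○
○○○○○○
○○○○○○
○○●●○○
○●○○●○
●●●○●○
●^●○○○
○●●○○○
○○○○○○

north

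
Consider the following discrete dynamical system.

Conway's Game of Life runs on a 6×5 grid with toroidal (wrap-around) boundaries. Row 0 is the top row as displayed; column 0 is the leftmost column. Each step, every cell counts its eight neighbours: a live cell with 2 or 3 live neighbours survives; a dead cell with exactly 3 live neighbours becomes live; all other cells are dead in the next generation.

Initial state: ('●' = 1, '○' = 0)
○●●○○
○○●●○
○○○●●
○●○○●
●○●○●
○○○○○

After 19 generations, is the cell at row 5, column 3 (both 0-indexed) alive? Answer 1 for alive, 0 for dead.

step 0: ○●●○○
○○●●○
○○○●●
○●○○●
●○●○●
○○○○○
step 1: ○●●●○
○●○○●
●○○○●
○●●○○
●●○●●
●○●●○
step 2: ○○○○○
○●○○●
○○●●●
○○●○○
○○○○○
○○○○○
step 3: ○○○○○
●○●○●
●●●○●
○○●○○
○○○○○
○○○○○
step 4: ○○○○○
○○●○●
○○●○●
●○●●○
○○○○○
○○○○○
step 5: ○○○○○
○○○○○
●○●○●
○●●●●
○○○○○
○○○○○
step 6: ○○○○○
○○○○○
●○●○●
○●●○●
○○●●○
○○○○○
step 7: ○○○○○
○○○○○
●○●○●
○○○○●
○●●●○
○○○○○
step 8: ○○○○○
○○○○○
●○○●●
○○○○●
○○●●○
○○●○○
step 9: ○○○○○
○○○○●
●○○●●
●○●○○
○○●●○
○○●●○
step 10: ○○○●○
●○○●●
●●○●○
●○●○○
○○○○●
○○●●○
step 11: ○○○○○
●●○●○
○○○●○
●○●●○
○●●○●
○○●●●
step 12: ●●○○○
○○●○●
●○○●○
●○○○○
○○○○○
●●●○●
step 13: ○○○○○
○○●●●
●●○●○
○○○○●
○○○○●
○○●○●
step 14: ○○●○●
●●●●●
●●○○○
○○○●●
●○○○●
○○○●○
step 15: ○○○○○
○○○○○
○○○○○
○●○●○
●○○○○
●○○●○
step 16: ○○○○○
○○○○○
○○○○○
○○○○○
●●●○○
○○○○●
step 17: ○○○○○
○○○○○
○○○○○
○●○○○
●●○○○
●●○○○
step 18: ○○○○○
○○○○○
○○○○○
●●○○○
○○●○○
●●○○○
step 19: ○○○○○
○○○○○
○○○○○
○●○○○
○○●○○
○●○○○

0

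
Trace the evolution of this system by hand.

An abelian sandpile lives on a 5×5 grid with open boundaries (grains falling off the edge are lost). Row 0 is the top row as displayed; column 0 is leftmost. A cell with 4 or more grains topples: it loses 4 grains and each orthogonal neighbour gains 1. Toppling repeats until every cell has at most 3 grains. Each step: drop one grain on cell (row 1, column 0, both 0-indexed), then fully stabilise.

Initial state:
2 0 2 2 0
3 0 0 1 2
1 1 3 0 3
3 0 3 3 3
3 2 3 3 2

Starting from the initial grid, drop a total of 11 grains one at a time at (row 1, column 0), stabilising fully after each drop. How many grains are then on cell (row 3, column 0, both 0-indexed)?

1

0) 2 0 2 2 0
3 0 0 1 2
1 1 3 0 3
3 0 3 3 3
3 2 3 3 2
1) 3 0 2 2 0
0 1 0 1 2
2 1 3 0 3
3 0 3 3 3
3 2 3 3 2
2) 3 0 2 2 0
1 1 0 1 2
2 1 3 0 3
3 0 3 3 3
3 2 3 3 2
3) 3 0 2 2 0
2 1 0 1 2
2 1 3 0 3
3 0 3 3 3
3 2 3 3 2
4) 3 0 2 2 0
3 1 0 1 2
2 1 3 0 3
3 0 3 3 3
3 2 3 3 2
5) 0 1 2 2 0
1 2 0 1 2
3 1 3 0 3
3 0 3 3 3
3 2 3 3 2
6) 0 1 2 2 0
2 2 0 1 2
3 1 3 0 3
3 0 3 3 3
3 2 3 3 2
7) 0 1 2 2 0
3 2 0 1 2
3 1 3 0 3
3 0 3 3 3
3 2 3 3 2
8) 1 1 2 2 0
1 3 0 1 2
1 2 3 0 3
1 1 3 3 3
0 3 3 3 2
9) 1 1 2 2 0
2 3 0 1 2
1 2 3 0 3
1 1 3 3 3
0 3 3 3 2
10) 1 1 2 2 0
3 3 0 1 2
1 2 3 0 3
1 1 3 3 3
0 3 3 3 2
11) 2 2 2 2 0
1 0 1 1 2
2 3 3 0 3
1 1 3 3 3
0 3 3 3 2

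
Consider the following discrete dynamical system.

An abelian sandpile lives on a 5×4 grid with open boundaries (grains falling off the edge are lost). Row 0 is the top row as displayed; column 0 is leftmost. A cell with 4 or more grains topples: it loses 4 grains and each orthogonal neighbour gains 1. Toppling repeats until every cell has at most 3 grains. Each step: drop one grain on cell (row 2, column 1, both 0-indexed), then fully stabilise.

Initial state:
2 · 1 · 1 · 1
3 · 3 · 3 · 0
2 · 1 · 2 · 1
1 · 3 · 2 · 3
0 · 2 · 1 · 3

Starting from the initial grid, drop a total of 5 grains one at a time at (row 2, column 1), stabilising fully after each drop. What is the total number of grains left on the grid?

0) 2 · 1 · 1 · 1
3 · 3 · 3 · 0
2 · 1 · 2 · 1
1 · 3 · 2 · 3
0 · 2 · 1 · 3
1) 2 · 1 · 1 · 1
3 · 3 · 3 · 0
2 · 2 · 2 · 1
1 · 3 · 2 · 3
0 · 2 · 1 · 3
2) 2 · 1 · 1 · 1
3 · 3 · 3 · 0
2 · 3 · 2 · 1
1 · 3 · 2 · 3
0 · 2 · 1 · 3
3) 3 · 2 · 2 · 1
1 · 3 · 1 · 1
1 · 0 · 2 · 3
3 · 2 · 1 · 1
0 · 3 · 3 · 0
4) 3 · 2 · 2 · 1
1 · 3 · 1 · 1
1 · 1 · 2 · 3
3 · 2 · 1 · 1
0 · 3 · 3 · 0
5) 3 · 2 · 2 · 1
1 · 3 · 1 · 1
1 · 2 · 2 · 3
3 · 2 · 1 · 1
0 · 3 · 3 · 0

35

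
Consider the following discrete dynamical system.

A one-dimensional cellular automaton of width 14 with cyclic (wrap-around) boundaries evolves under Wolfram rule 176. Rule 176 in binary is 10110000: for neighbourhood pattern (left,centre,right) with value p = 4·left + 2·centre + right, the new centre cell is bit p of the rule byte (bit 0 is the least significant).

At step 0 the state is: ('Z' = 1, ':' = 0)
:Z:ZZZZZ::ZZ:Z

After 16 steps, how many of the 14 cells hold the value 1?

step 0: :Z:ZZZZZ::ZZ:Z
step 1: Z:Z:ZZZ:Z:::Z:
step 2: :Z:Z:Z:Z:Z:::Z
step 3: Z:Z:Z:Z:Z:Z:::
step 4: :Z:Z:Z:Z:Z:Z::
step 5: ::Z:Z:Z:Z:Z:Z:
step 6: :::Z:Z:Z:Z:Z:Z
step 7: Z:::Z:Z:Z:Z:Z:
step 8: :Z:::Z:Z:Z:Z:Z
step 9: Z:Z:::Z:Z:Z:Z:
step 10: :Z:Z:::Z:Z:Z:Z
step 11: Z:Z:Z:::Z:Z:Z:
step 12: :Z:Z:Z:::Z:Z:Z
step 13: Z:Z:Z:Z:::Z:Z:
step 14: :Z:Z:Z:Z:::Z:Z
step 15: Z:Z:Z:Z:Z:::Z:
step 16: :Z:Z:Z:Z:Z:::Z

6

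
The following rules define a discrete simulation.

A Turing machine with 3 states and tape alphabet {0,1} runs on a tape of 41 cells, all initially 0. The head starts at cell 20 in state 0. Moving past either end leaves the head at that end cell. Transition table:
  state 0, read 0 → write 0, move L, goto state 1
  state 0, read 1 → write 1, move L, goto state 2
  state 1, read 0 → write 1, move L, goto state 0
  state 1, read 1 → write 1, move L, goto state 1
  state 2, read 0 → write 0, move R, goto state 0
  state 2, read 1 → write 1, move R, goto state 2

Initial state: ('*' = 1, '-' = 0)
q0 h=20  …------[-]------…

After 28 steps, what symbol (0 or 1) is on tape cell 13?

[0] q0 h=20  …------[-]------…
[1] q1 h=19  …------[-]------…
[2] q0 h=18  …------[-]*-----…
[3] q1 h=17  …------[-]-*----…
[4] q0 h=16  …------[-]*-*---…
[5] q1 h=15  …------[-]-*-*--…
[6] q0 h=14  …------[-]*-*-*-…
[7] q1 h=13  …------[-]-*-*-*…
[8] q0 h=12  …------[-]*-*-*-…
[9] q1 h=11  …------[-]-*-*-*…
[10] q0 h=10  …------[-]*-*-*-…
[11] q1 h= 9  …------[-]-*-*-*…
[12] q0 h= 8  …------[-]*-*-*-…
[13] q1 h= 7  …------[-]-*-*-*…
[14] q0 h= 6  |------[-]*-*-*-…
[15] q1 h= 5  |-----[-]-*-*-*…
[16] q0 h= 4  |----[-]*-*-*-…
[17] q1 h= 3  |---[-]-*-*-*…
[18] q0 h= 2  |--[-]*-*-*-…
[19] q1 h= 1  |-[-]-*-*-*…
[20] q0 h= 0  |[-]*-*-*-…
[21] q1 h= 0  |[-]*-*-*-…
[22] q0 h= 0  |[*]*-*-*-…
[23] q2 h= 0  |[*]*-*-*-…
[24] q2 h= 1  |*[*]-*-*-*…
[25] q2 h= 2  |**[-]*-*-*-…
[26] q0 h= 3  |**-[*]-*-*-*…
[27] q2 h= 2  |**[-]*-*-*-…
[28] q0 h= 3  |**-[*]-*-*-*…

1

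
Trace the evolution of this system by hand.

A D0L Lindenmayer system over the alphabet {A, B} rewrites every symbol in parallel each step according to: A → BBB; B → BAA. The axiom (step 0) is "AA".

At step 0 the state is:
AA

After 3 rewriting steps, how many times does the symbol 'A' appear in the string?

12

t=0: AA
t=1: BBBBBB
t=2: BAABAABAABAABAABAA
t=3: BAABBBBBBBAABBBBBBBAABBBBBBBAABBBBBBBAABBBBBBBAABBBBBB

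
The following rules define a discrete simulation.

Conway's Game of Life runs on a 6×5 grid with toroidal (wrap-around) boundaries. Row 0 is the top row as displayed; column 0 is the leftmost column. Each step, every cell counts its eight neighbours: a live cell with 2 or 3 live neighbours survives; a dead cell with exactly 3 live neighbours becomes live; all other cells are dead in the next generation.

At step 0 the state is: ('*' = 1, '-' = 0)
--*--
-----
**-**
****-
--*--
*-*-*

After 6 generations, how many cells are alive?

[0] --*--
-----
**-**
****-
--*--
*-*-*
[1] -*-*-
*****
---*-
-----
-----
--*--
[2] -----
**---
**-*-
-----
-----
--*--
[3] -*---
***-*
***-*
-----
-----
-----
[4] -**--
----*
--*-*
**---
-----
-----
[5] -----
***--
-*-**
**---
-----
-----
[6] -*---
*****
---**
***-*
-----
-----

12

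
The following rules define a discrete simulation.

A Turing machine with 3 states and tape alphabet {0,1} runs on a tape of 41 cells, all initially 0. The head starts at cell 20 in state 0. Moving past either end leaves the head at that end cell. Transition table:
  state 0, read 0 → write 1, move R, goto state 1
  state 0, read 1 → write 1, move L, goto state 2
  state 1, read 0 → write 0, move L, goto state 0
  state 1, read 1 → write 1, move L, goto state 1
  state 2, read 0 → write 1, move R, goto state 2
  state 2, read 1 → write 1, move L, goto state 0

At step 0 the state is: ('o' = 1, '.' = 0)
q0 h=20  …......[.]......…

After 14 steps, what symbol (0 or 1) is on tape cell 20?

[0] q0 h=20  …......[.]......…
[1] q1 h=21  ….....o[.]......…
[2] q0 h=20  …......[o]......…
[3] q2 h=19  …......[.]o.....…
[4] q2 h=20  ….....o[o]......…
[5] q0 h=19  …......[o]o.....…
[6] q2 h=18  …......[.]oo....…
[7] q2 h=19  ….....o[o]o.....…
[8] q0 h=18  …......[o]oo....…
[9] q2 h=17  …......[.]ooo...…
[10] q2 h=18  ….....o[o]oo....…
[11] q0 h=17  …......[o]ooo...…
[12] q2 h=16  …......[.]oooo..…
[13] q2 h=17  ….....o[o]ooo...…
[14] q0 h=16  …......[o]oooo..…

1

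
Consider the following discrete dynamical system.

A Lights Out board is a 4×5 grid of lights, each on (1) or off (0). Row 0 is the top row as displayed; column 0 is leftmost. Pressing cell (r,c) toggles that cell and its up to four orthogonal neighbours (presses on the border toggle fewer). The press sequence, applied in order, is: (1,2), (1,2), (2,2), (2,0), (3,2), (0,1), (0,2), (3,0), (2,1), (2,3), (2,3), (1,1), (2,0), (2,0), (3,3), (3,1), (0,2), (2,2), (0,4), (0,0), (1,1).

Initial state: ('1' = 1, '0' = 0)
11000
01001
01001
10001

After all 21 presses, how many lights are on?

0) 11000
01001
01001
10001
1) 11100
00111
01101
10001
2) 11000
01001
01001
10001
3) 11000
01101
00111
10101
4) 11000
11101
11111
00101
5) 11000
11101
11011
01011
6) 00100
10101
11011
01011
7) 01010
10001
11011
01011
8) 01010
10001
01011
10011
9) 01010
11001
10111
11011
10) 01010
11011
10000
11001
11) 01010
11001
10111
11011
12) 00010
00101
11111
11011
13) 00010
10101
00111
01011
14) 00010
00101
11111
11011
15) 00010
00101
11101
11100
16) 00010
00101
10101
00000
17) 01100
00001
10101
00000
18) 01100
00101
11011
00100
19) 01111
00100
11011
00100
20) 10111
10100
11011
00100
21) 11111
01000
10011
00100

10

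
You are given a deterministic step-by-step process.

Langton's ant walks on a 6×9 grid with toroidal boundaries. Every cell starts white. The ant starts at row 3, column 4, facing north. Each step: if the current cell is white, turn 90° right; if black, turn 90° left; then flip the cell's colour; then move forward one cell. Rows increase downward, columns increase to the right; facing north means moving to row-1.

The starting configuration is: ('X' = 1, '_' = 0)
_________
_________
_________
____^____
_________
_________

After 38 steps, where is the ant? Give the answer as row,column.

0,3

0) _________
_________
_________
____^____
_________
_________
1) _________
_________
_________
____X>___
_________
_________
2) _________
_________
_________
____XX___
_____v___
_________
3) _________
_________
_________
____XX___
____<X___
_________
4) _________
_________
_________
____^X___
____XX___
_________
5) _________
_________
_________
___<_X___
____XX___
_________
6) _________
_________
___^_____
___X_X___
____XX___
_________
7) _________
_________
___X>____
___X_X___
____XX___
_________
8) _________
_________
___XX____
___XvX___
____XX___
_________
9) _________
_________
___XX____
___<XX___
____XX___
_________
10) _________
_________
___XX____
____XX___
___vXX___
_________
11) _________
_________
___XX____
____XX___
__<XXX___
_________
12) _________
_________
___XX____
__^_XX___
__XXXX___
_________
13) _________
_________
___XX____
__X>XX___
__XXXX___
_________
14) _________
_________
___XX____
__XXXX___
__XvXX___
_________
15) _________
_________
___XX____
__XXXX___
__X_>X___
_________
16) _________
_________
___XX____
__XX^X___
__X__X___
_________
17) _________
_________
___XX____
__X<_X___
__X__X___
_________
18) _________
_________
___XX____
__X__X___
__Xv_X___
_________
19) _________
_________
___XX____
__X__X___
__<X_X___
_________
20) _________
_________
___XX____
__X__X___
___X_X___
__v______
21) _________
_________
___XX____
__X__X___
___X_X___
_<X______
22) _________
_________
___XX____
__X__X___
_^_X_X___
_XX______
23) _________
_________
___XX____
__X__X___
_X>X_X___
_XX______
24) _________
_________
___XX____
__X__X___
_XXX_X___
_Xv______
25) _________
_________
___XX____
__X__X___
_XXX_X___
_X_>_____
26) ___v_____
_________
___XX____
__X__X___
_XXX_X___
_X_X_____
27) __<X_____
_________
___XX____
__X__X___
_XXX_X___
_X_X_____
28) __XX_____
_________
___XX____
__X__X___
_XXX_X___
_X^X_____
29) __XX_____
_________
___XX____
__X__X___
_XXX_X___
_XX>_____
30) __XX_____
_________
___XX____
__X__X___
_XX^_X___
_XX______
31) __XX_____
_________
___XX____
__X__X___
_X<__X___
_XX______
32) __XX_____
_________
___XX____
__X__X___
_X___X___
_Xv______
33) __XX_____
_________
___XX____
__X__X___
_X___X___
_X_>_____
34) __Xv_____
_________
___XX____
__X__X___
_X___X___
_X_X_____
35) __X_>____
_________
___XX____
__X__X___
_X___X___
_X_X_____
36) __X_X____
____v____
___XX____
__X__X___
_X___X___
_X_X_____
37) __X_X____
___<X____
___XX____
__X__X___
_X___X___
_X_X_____
38) __X^X____
___XX____
___XX____
__X__X___
_X___X___
_X_X_____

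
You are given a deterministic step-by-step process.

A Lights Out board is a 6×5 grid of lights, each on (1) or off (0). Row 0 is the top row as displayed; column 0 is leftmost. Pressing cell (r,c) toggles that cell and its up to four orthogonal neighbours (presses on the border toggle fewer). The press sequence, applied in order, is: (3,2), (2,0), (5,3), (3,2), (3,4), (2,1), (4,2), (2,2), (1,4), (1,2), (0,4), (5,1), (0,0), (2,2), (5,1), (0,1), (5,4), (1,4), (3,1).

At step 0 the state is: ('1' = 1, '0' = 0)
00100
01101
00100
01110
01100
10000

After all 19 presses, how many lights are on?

0) 00100
01101
00100
01110
01100
10000
1) 00100
01101
00000
00000
01000
10000
2) 00100
11101
11000
10000
01000
10000
3) 00100
11101
11000
10000
01010
10111
4) 00100
11101
11100
11110
01110
10111
5) 00100
11101
11101
11101
01111
10111
6) 00100
10101
00001
10101
01111
10111
7) 00100
10101
00001
10001
00001
10011
8) 00100
10001
01111
10101
00001
10011
9) 00101
10010
01110
10101
00001
10011
10) 00001
11100
01010
10101
00001
10011
11) 00010
11101
01010
10101
00001
10011
12) 00010
11101
01010
10101
01001
01111
13) 11010
01101
01010
10101
01001
01111
14) 11010
01001
00100
10001
01001
01111
15) 11010
01001
00100
10001
00001
10011
16) 00110
00001
00100
10001
00001
10011
17) 00110
00001
00100
10001
00000
10000
18) 00111
00010
00101
10001
00000
10000
19) 00111
00010
01101
01101
01000
10000

12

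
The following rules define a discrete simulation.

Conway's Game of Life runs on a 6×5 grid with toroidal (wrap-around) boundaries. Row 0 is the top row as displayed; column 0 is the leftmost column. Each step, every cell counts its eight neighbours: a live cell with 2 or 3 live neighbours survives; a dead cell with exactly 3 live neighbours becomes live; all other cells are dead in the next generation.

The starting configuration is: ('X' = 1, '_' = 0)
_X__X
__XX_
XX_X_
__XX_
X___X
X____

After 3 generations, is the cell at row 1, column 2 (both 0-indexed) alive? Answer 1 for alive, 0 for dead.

[0] _X__X
__XX_
XX_X_
__XX_
X___X
X____
[1] XXXXX
___X_
_X___
__XX_
XX_XX
_X___
[2] XX_XX
___X_
___X_
___X_
XX_XX
_____
[3] X_XXX
X__X_
__XXX
X__X_
X_XXX
_____

0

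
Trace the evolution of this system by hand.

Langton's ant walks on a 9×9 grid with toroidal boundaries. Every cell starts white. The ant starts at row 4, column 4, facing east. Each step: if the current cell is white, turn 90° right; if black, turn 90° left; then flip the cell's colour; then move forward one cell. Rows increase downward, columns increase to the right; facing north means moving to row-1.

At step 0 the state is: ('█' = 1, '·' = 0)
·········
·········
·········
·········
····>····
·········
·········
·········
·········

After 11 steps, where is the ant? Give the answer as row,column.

k=0  ·········
·········
·········
·········
····>····
·········
·········
·········
·········
k=1  ·········
·········
·········
·········
····█····
····v····
·········
·········
·········
k=2  ·········
·········
·········
·········
····█····
···<█····
·········
·········
·········
k=3  ·········
·········
·········
·········
···^█····
···██····
·········
·········
·········
k=4  ·········
·········
·········
·········
···█>····
···██····
·········
·········
·········
k=5  ·········
·········
·········
····^····
···█·····
···██····
·········
·········
·········
k=6  ·········
·········
·········
····█>···
···█·····
···██····
·········
·········
·········
k=7  ·········
·········
·········
····██···
···█·v···
···██····
·········
·········
·········
k=8  ·········
·········
·········
····██···
···█<█···
···██····
·········
·········
·········
k=9  ·········
·········
·········
····^█···
···███···
···██····
·········
·········
·········
k=10  ·········
·········
·········
···<·█···
···███···
···██····
·········
·········
·········
k=11  ·········
·········
···^·····
···█·█···
···███···
···██····
·········
·········
·········

2,3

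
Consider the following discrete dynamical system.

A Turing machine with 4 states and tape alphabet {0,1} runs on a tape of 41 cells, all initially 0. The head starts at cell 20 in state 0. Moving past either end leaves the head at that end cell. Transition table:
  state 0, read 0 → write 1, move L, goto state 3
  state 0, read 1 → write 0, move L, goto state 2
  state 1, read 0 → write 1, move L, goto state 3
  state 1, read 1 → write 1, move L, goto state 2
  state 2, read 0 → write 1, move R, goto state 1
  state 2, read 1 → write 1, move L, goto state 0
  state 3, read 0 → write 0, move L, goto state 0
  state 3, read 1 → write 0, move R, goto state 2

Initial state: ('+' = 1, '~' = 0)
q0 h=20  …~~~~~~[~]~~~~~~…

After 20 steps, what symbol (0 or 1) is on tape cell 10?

1

[0] q0 h=20  …~~~~~~[~]~~~~~~…
[1] q3 h=19  …~~~~~~[~]+~~~~~…
[2] q0 h=18  …~~~~~~[~]~+~~~~…
[3] q3 h=17  …~~~~~~[~]+~+~~~…
[4] q0 h=16  …~~~~~~[~]~+~+~~…
[5] q3 h=15  …~~~~~~[~]+~+~+~…
[6] q0 h=14  …~~~~~~[~]~+~+~+…
[7] q3 h=13  …~~~~~~[~]+~+~+~…
[8] q0 h=12  …~~~~~~[~]~+~+~+…
[9] q3 h=11  …~~~~~~[~]+~+~+~…
[10] q0 h=10  …~~~~~~[~]~+~+~+…
[11] q3 h= 9  …~~~~~~[~]+~+~+~…
[12] q0 h= 8  …~~~~~~[~]~+~+~+…
[13] q3 h= 7  …~~~~~~[~]+~+~+~…
[14] q0 h= 6  |~~~~~~[~]~+~+~+…
[15] q3 h= 5  |~~~~~[~]+~+~+~…
[16] q0 h= 4  |~~~~[~]~+~+~+…
[17] q3 h= 3  |~~~[~]+~+~+~…
[18] q0 h= 2  |~~[~]~+~+~+…
[19] q3 h= 1  |~[~]+~+~+~…
[20] q0 h= 0  |[~]~+~+~+…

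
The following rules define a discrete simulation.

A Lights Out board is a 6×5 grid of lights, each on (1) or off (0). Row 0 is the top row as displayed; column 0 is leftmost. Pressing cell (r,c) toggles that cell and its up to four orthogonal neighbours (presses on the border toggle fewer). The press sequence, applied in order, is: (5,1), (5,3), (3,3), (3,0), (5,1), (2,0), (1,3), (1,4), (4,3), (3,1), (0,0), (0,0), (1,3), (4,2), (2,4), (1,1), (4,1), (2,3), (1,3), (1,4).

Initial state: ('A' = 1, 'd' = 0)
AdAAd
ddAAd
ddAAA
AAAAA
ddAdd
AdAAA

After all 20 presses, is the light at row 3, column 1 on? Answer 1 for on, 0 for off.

[0] AdAAd
ddAAd
ddAAA
AAAAA
ddAdd
AdAAA
[1] AdAAd
ddAAd
ddAAA
AAAAA
dAAdd
dAdAA
[2] AdAAd
ddAAd
ddAAA
AAAAA
dAAAd
dAAdd
[3] AdAAd
ddAAd
ddAdA
AAddd
dAAdd
dAAdd
[4] AdAAd
ddAAd
AdAdA
ddddd
AAAdd
dAAdd
[5] AdAAd
ddAAd
AdAdA
ddddd
AdAdd
Adddd
[6] AdAAd
AdAAd
dAAdA
Adddd
AdAdd
Adddd
[7] AdAdd
AdddA
dAAAA
Adddd
AdAdd
Adddd
[8] AdAdA
AddAd
dAAAd
Adddd
AdAdd
Adddd
[9] AdAdA
AddAd
dAAAd
AddAd
AddAA
AddAd
[10] AdAdA
AddAd
ddAAd
dAAAd
AAdAA
AddAd
[11] dAAdA
dddAd
ddAAd
dAAAd
AAdAA
AddAd
[12] AdAdA
AddAd
ddAAd
dAAAd
AAdAA
AddAd
[13] AdAAA
AdAdA
ddAdd
dAAAd
AAdAA
AddAd
[14] AdAAA
AdAdA
ddAdd
dAdAd
AdAdA
AdAAd
[15] AdAAA
AdAdd
ddAAA
dAdAA
AdAdA
AdAAd
[16] AAAAA
dAddd
dAAAA
dAdAA
AdAdA
AdAAd
[17] AAAAA
dAddd
dAAAA
dddAA
dAddA
AAAAd
[18] AAAAA
dAdAd
dAddd
ddddA
dAddA
AAAAd
[19] AAAdA
dAAdA
dAdAd
ddddA
dAddA
AAAAd
[20] AAAdd
dAAAd
dAdAA
ddddA
dAddA
AAAAd

0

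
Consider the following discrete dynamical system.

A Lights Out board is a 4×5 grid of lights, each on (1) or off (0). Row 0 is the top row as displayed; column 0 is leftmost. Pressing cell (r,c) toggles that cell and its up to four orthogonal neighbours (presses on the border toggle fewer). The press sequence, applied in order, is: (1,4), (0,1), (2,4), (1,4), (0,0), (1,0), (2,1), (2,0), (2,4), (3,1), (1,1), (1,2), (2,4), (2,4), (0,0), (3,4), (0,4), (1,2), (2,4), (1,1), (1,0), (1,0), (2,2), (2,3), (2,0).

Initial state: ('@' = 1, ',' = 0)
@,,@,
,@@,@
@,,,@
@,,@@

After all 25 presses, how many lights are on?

gen 0: @,,@,
,@@,@
@,,,@
@,,@@
gen 1: @,,@@
,@@@,
@,,,,
@,,@@
gen 2: ,@@@@
,,@@,
@,,,,
@,,@@
gen 3: ,@@@@
,,@@@
@,,@@
@,,@,
gen 4: ,@@@,
,,@,,
@,,@,
@,,@,
gen 5: @,@@,
@,@,,
@,,@,
@,,@,
gen 6: ,,@@,
,@@,,
,,,@,
@,,@,
gen 7: ,,@@,
,,@,,
@@@@,
@@,@,
gen 8: ,,@@,
@,@,,
,,@@,
,@,@,
gen 9: ,,@@,
@,@,@
,,@,@
,@,@@
gen 10: ,,@@,
@,@,@
,@@,@
@,@@@
gen 11: ,@@@,
,@,,@
,,@,@
@,@@@
gen 12: ,@,@,
,,@@@
,,,,@
@,@@@
gen 13: ,@,@,
,,@@,
,,,@,
@,@@,
gen 14: ,@,@,
,,@@@
,,,,@
@,@@@
gen 15: @,,@,
@,@@@
,,,,@
@,@@@
gen 16: @,,@,
@,@@@
,,,,,
@,@,,
gen 17: @,,,@
@,@@,
,,,,,
@,@,,
gen 18: @,@,@
@@,,,
,,@,,
@,@,,
gen 19: @,@,@
@@,,@
,,@@@
@,@,@
gen 20: @@@,@
,,@,@
,@@@@
@,@,@
gen 21: ,@@,@
@@@,@
@@@@@
@,@,@
gen 22: @@@,@
,,@,@
,@@@@
@,@,@
gen 23: @@@,@
,,,,@
,,,,@
@,,,@
gen 24: @@@,@
,,,@@
,,@@,
@,,@@
gen 25: @@@,@
@,,@@
@@@@,
,,,@@

13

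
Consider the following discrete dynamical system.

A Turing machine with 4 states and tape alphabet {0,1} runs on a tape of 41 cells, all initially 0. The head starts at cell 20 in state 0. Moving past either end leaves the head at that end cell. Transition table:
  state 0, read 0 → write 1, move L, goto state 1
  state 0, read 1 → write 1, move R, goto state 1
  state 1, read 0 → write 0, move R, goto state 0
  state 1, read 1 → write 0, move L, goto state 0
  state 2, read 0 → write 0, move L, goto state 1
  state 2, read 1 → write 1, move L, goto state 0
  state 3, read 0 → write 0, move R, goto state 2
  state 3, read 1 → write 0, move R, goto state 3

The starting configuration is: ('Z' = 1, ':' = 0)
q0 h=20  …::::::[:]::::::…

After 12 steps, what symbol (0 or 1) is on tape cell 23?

t=0: q0 h=20  …::::::[:]::::::…
t=1: q1 h=19  …::::::[:]Z:::::…
t=2: q0 h=20  …::::::[Z]::::::…
t=3: q1 h=21  …:::::Z[:]::::::…
t=4: q0 h=22  …::::Z:[:]::::::…
t=5: q1 h=21  …:::::Z[:]Z:::::…
t=6: q0 h=22  …::::Z:[Z]::::::…
t=7: q1 h=23  …:::Z:Z[:]::::::…
t=8: q0 h=24  …::Z:Z:[:]::::::…
t=9: q1 h=23  …:::Z:Z[:]Z:::::…
t=10: q0 h=24  …::Z:Z:[Z]::::::…
t=11: q1 h=25  …:Z:Z:Z[:]::::::…
t=12: q0 h=26  …Z:Z:Z:[:]::::::…

0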